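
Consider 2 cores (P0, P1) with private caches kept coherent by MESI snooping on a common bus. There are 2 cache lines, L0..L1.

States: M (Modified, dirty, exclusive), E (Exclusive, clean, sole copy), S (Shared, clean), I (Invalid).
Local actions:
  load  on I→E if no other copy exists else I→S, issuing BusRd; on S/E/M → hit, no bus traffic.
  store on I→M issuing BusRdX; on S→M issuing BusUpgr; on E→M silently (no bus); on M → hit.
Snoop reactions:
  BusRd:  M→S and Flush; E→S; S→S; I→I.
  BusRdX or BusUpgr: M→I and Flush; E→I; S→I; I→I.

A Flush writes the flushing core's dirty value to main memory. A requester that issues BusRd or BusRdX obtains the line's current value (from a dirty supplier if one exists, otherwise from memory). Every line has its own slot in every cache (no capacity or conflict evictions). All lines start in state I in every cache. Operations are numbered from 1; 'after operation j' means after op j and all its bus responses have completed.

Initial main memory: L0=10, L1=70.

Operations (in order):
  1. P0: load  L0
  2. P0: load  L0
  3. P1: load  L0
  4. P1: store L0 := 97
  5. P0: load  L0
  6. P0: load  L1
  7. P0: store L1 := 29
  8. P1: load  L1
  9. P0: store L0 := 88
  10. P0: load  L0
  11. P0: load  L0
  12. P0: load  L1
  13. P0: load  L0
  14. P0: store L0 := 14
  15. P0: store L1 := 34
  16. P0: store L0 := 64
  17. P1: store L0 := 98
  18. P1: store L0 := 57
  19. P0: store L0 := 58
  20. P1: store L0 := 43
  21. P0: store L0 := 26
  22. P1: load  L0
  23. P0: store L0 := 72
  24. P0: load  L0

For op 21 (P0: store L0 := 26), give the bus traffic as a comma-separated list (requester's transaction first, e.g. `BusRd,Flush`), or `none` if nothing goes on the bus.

[1] P0: load  L0 | P0:E(10), P1:I | bus: BusRd
[2] P0: load  L0 | P0:E(10), P1:I | bus: none
[3] P1: load  L0 | P0:S(10), P1:S(10) | bus: BusRd
[4] P1: store L0 := 97 | P0:I, P1:M(97) | bus: BusUpgr
[5] P0: load  L0 | P0:S(97), P1:S(97) | bus: BusRd,Flush
[6] P0: load  L1 | P0:E(70), P1:I | bus: BusRd
[7] P0: store L1 := 29 | P0:M(29), P1:I | bus: none
[8] P1: load  L1 | P0:S(29), P1:S(29) | bus: BusRd,Flush
[9] P0: store L0 := 88 | P0:M(88), P1:I | bus: BusUpgr
[10] P0: load  L0 | P0:M(88), P1:I | bus: none
[11] P0: load  L0 | P0:M(88), P1:I | bus: none
[12] P0: load  L1 | P0:S(29), P1:S(29) | bus: none
[13] P0: load  L0 | P0:M(88), P1:I | bus: none
[14] P0: store L0 := 14 | P0:M(14), P1:I | bus: none
[15] P0: store L1 := 34 | P0:M(34), P1:I | bus: BusUpgr
[16] P0: store L0 := 64 | P0:M(64), P1:I | bus: none
[17] P1: store L0 := 98 | P0:I, P1:M(98) | bus: BusRdX,Flush
[18] P1: store L0 := 57 | P0:I, P1:M(57) | bus: none
[19] P0: store L0 := 58 | P0:M(58), P1:I | bus: BusRdX,Flush
[20] P1: store L0 := 43 | P0:I, P1:M(43) | bus: BusRdX,Flush
[21] P0: store L0 := 26 | P0:M(26), P1:I | bus: BusRdX,Flush
[22] P1: load  L0 | P0:S(26), P1:S(26) | bus: BusRd,Flush
[23] P0: store L0 := 72 | P0:M(72), P1:I | bus: BusUpgr
[24] P0: load  L0 | P0:M(72), P1:I | bus: none

bus = BusRdX,Flush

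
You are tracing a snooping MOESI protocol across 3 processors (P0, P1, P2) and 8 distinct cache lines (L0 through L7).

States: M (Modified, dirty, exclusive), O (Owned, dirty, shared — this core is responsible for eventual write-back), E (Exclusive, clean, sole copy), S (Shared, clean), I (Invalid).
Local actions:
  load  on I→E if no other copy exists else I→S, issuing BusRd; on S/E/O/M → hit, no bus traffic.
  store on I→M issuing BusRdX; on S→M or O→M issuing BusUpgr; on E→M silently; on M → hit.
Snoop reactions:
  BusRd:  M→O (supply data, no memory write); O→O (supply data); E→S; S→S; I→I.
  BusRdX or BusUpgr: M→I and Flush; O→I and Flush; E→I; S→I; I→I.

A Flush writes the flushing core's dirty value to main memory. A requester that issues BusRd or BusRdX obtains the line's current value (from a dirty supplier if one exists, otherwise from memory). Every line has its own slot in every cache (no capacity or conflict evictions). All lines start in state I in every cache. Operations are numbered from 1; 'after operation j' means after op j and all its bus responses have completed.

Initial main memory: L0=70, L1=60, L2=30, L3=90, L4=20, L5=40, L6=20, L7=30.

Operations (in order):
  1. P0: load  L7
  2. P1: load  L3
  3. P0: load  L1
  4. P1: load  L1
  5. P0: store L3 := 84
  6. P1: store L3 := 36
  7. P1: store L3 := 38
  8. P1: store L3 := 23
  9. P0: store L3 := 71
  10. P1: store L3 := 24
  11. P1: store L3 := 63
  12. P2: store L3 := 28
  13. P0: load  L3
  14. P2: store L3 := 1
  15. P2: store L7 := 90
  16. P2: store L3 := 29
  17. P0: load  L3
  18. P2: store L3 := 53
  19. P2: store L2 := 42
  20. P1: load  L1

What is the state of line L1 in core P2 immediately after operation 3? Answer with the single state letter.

state = I

[1] P0: load  L7 | P0:E(30), P1:I, P2:I | bus: BusRd
[2] P1: load  L3 | P0:I, P1:E(90), P2:I | bus: BusRd
[3] P0: load  L1 | P0:E(60), P1:I, P2:I | bus: BusRd
[4] P1: load  L1 | P0:S(60), P1:S(60), P2:I | bus: BusRd
[5] P0: store L3 := 84 | P0:M(84), P1:I, P2:I | bus: BusRdX
[6] P1: store L3 := 36 | P0:I, P1:M(36), P2:I | bus: BusRdX,Flush
[7] P1: store L3 := 38 | P0:I, P1:M(38), P2:I | bus: none
[8] P1: store L3 := 23 | P0:I, P1:M(23), P2:I | bus: none
[9] P0: store L3 := 71 | P0:M(71), P1:I, P2:I | bus: BusRdX,Flush
[10] P1: store L3 := 24 | P0:I, P1:M(24), P2:I | bus: BusRdX,Flush
[11] P1: store L3 := 63 | P0:I, P1:M(63), P2:I | bus: none
[12] P2: store L3 := 28 | P0:I, P1:I, P2:M(28) | bus: BusRdX,Flush
[13] P0: load  L3 | P0:S(28), P1:I, P2:O(28) | bus: BusRd
[14] P2: store L3 := 1 | P0:I, P1:I, P2:M(1) | bus: BusUpgr
[15] P2: store L7 := 90 | P0:I, P1:I, P2:M(90) | bus: BusRdX
[16] P2: store L3 := 29 | P0:I, P1:I, P2:M(29) | bus: none
[17] P0: load  L3 | P0:S(29), P1:I, P2:O(29) | bus: BusRd
[18] P2: store L3 := 53 | P0:I, P1:I, P2:M(53) | bus: BusUpgr
[19] P2: store L2 := 42 | P0:I, P1:I, P2:M(42) | bus: BusRdX
[20] P1: load  L1 | P0:S(60), P1:S(60), P2:I | bus: none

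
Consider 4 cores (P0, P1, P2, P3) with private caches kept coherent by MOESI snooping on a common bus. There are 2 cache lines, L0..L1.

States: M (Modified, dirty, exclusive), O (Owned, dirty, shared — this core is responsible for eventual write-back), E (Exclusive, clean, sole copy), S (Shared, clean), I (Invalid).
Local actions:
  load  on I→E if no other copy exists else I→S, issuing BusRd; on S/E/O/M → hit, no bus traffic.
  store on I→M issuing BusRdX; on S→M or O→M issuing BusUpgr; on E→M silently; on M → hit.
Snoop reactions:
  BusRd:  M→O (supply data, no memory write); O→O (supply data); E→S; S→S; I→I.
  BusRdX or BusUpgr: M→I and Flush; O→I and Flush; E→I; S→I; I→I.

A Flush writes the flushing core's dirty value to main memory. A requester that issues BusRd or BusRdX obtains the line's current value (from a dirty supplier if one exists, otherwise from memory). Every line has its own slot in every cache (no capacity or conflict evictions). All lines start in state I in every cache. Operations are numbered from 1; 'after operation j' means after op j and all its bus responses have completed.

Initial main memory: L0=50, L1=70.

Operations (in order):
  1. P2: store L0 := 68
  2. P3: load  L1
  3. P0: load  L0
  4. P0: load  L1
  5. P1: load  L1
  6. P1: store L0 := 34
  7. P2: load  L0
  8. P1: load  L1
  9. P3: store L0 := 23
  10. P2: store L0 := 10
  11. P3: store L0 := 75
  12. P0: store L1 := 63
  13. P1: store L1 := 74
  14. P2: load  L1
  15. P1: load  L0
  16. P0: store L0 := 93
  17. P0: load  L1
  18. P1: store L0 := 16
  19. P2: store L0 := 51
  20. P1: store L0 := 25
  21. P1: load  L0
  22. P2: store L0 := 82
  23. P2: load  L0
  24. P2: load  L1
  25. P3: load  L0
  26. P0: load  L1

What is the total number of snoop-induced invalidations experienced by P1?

1. P2: store L0 := 68  bus=[BusRdX]  L0: P0=I P1=I P2=M P3=I  mem[L0]=50
2. P3: load  L1  bus=[BusRd]  L1: P0=I P1=I P2=I P3=E  mem[L1]=70
3. P0: load  L0  bus=[BusRd]  L0: P0=S P1=I P2=O P3=I  mem[L0]=50
4. P0: load  L1  bus=[BusRd]  L1: P0=S P1=I P2=I P3=S  mem[L1]=70
5. P1: load  L1  bus=[BusRd]  L1: P0=S P1=S P2=I P3=S  mem[L1]=70
6. P1: store L0 := 34  bus=[BusRdX,Flush]  L0: P0=I P1=M P2=I P3=I  mem[L0]=68
7. P2: load  L0  bus=[BusRd]  L0: P0=I P1=O P2=S P3=I  mem[L0]=68
8. P1: load  L1  bus=[-]  L1: P0=S P1=S P2=I P3=S  mem[L1]=70
9. P3: store L0 := 23  bus=[BusRdX,Flush]  L0: P0=I P1=I P2=I P3=M  mem[L0]=34
10. P2: store L0 := 10  bus=[BusRdX,Flush]  L0: P0=I P1=I P2=M P3=I  mem[L0]=23
11. P3: store L0 := 75  bus=[BusRdX,Flush]  L0: P0=I P1=I P2=I P3=M  mem[L0]=10
12. P0: store L1 := 63  bus=[BusUpgr]  L1: P0=M P1=I P2=I P3=I  mem[L1]=70
13. P1: store L1 := 74  bus=[BusRdX,Flush]  L1: P0=I P1=M P2=I P3=I  mem[L1]=63
14. P2: load  L1  bus=[BusRd]  L1: P0=I P1=O P2=S P3=I  mem[L1]=63
15. P1: load  L0  bus=[BusRd]  L0: P0=I P1=S P2=I P3=O  mem[L0]=10
16. P0: store L0 := 93  bus=[BusRdX,Flush]  L0: P0=M P1=I P2=I P3=I  mem[L0]=75
17. P0: load  L1  bus=[BusRd]  L1: P0=S P1=O P2=S P3=I  mem[L1]=63
18. P1: store L0 := 16  bus=[BusRdX,Flush]  L0: P0=I P1=M P2=I P3=I  mem[L0]=93
19. P2: store L0 := 51  bus=[BusRdX,Flush]  L0: P0=I P1=I P2=M P3=I  mem[L0]=16
20. P1: store L0 := 25  bus=[BusRdX,Flush]  L0: P0=I P1=M P2=I P3=I  mem[L0]=51
21. P1: load  L0  bus=[-]  L0: P0=I P1=M P2=I P3=I  mem[L0]=51
22. P2: store L0 := 82  bus=[BusRdX,Flush]  L0: P0=I P1=I P2=M P3=I  mem[L0]=25
23. P2: load  L0  bus=[-]  L0: P0=I P1=I P2=M P3=I  mem[L0]=25
24. P2: load  L1  bus=[-]  L1: P0=S P1=O P2=S P3=I  mem[L1]=63
25. P3: load  L0  bus=[BusRd]  L0: P0=I P1=I P2=O P3=S  mem[L0]=25
26. P0: load  L1  bus=[-]  L1: P0=S P1=O P2=S P3=I  mem[L1]=63

invalidations = 5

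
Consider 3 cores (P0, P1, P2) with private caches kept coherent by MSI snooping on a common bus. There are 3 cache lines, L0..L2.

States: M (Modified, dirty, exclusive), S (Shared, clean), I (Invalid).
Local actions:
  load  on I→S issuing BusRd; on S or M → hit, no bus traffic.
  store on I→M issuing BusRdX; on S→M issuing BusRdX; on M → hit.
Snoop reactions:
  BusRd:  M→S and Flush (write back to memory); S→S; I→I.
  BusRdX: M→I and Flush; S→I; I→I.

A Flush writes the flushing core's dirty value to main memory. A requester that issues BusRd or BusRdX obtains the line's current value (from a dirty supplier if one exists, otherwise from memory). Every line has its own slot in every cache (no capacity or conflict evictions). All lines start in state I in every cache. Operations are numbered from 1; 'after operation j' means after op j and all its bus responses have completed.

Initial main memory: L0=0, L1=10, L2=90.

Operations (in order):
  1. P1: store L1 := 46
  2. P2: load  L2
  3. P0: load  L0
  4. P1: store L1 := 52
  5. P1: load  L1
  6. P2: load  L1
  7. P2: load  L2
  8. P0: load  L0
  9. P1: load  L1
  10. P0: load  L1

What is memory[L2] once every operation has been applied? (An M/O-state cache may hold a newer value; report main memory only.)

[1] P1: store L1 := 46 | P0:I, P1:M(46), P2:I | bus: BusRdX
[2] P2: load  L2 | P0:I, P1:I, P2:S(90) | bus: BusRd
[3] P0: load  L0 | P0:S(0), P1:I, P2:I | bus: BusRd
[4] P1: store L1 := 52 | P0:I, P1:M(52), P2:I | bus: none
[5] P1: load  L1 | P0:I, P1:M(52), P2:I | bus: none
[6] P2: load  L1 | P0:I, P1:S(52), P2:S(52) | bus: BusRd,Flush
[7] P2: load  L2 | P0:I, P1:I, P2:S(90) | bus: none
[8] P0: load  L0 | P0:S(0), P1:I, P2:I | bus: none
[9] P1: load  L1 | P0:I, P1:S(52), P2:S(52) | bus: none
[10] P0: load  L1 | P0:S(52), P1:S(52), P2:S(52) | bus: BusRd

memory[L2] = 90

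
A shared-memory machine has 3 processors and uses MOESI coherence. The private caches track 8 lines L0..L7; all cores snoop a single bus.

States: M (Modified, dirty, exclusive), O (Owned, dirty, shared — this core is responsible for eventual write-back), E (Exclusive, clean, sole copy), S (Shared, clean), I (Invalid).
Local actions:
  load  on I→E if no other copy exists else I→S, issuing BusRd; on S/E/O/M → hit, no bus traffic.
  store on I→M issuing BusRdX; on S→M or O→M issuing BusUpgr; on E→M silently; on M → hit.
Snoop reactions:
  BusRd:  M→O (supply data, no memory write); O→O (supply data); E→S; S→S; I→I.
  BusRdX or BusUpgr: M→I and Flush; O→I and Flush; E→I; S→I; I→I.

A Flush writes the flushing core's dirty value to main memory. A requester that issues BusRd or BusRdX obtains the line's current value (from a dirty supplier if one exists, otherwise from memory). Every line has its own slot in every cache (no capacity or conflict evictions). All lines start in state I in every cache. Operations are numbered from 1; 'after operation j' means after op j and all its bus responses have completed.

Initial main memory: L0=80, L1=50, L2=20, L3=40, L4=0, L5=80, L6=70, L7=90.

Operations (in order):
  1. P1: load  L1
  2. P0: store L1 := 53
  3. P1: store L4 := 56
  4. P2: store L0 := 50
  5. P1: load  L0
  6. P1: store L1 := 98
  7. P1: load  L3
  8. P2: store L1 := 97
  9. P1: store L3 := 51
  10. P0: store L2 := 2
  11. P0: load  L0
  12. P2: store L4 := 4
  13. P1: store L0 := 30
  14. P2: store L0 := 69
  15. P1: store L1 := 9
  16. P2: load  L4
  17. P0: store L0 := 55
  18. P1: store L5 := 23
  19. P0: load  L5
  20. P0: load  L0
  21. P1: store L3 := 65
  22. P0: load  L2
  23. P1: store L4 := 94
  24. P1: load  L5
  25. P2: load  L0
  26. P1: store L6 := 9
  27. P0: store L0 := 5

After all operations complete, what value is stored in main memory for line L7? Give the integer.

[1] P1: load  L1 | P0:I, P1:E(50), P2:I | bus: BusRd
[2] P0: store L1 := 53 | P0:M(53), P1:I, P2:I | bus: BusRdX
[3] P1: store L4 := 56 | P0:I, P1:M(56), P2:I | bus: BusRdX
[4] P2: store L0 := 50 | P0:I, P1:I, P2:M(50) | bus: BusRdX
[5] P1: load  L0 | P0:I, P1:S(50), P2:O(50) | bus: BusRd
[6] P1: store L1 := 98 | P0:I, P1:M(98), P2:I | bus: BusRdX,Flush
[7] P1: load  L3 | P0:I, P1:E(40), P2:I | bus: BusRd
[8] P2: store L1 := 97 | P0:I, P1:I, P2:M(97) | bus: BusRdX,Flush
[9] P1: store L3 := 51 | P0:I, P1:M(51), P2:I | bus: none
[10] P0: store L2 := 2 | P0:M(2), P1:I, P2:I | bus: BusRdX
[11] P0: load  L0 | P0:S(50), P1:S(50), P2:O(50) | bus: BusRd
[12] P2: store L4 := 4 | P0:I, P1:I, P2:M(4) | bus: BusRdX,Flush
[13] P1: store L0 := 30 | P0:I, P1:M(30), P2:I | bus: BusUpgr,Flush
[14] P2: store L0 := 69 | P0:I, P1:I, P2:M(69) | bus: BusRdX,Flush
[15] P1: store L1 := 9 | P0:I, P1:M(9), P2:I | bus: BusRdX,Flush
[16] P2: load  L4 | P0:I, P1:I, P2:M(4) | bus: none
[17] P0: store L0 := 55 | P0:M(55), P1:I, P2:I | bus: BusRdX,Flush
[18] P1: store L5 := 23 | P0:I, P1:M(23), P2:I | bus: BusRdX
[19] P0: load  L5 | P0:S(23), P1:O(23), P2:I | bus: BusRd
[20] P0: load  L0 | P0:M(55), P1:I, P2:I | bus: none
[21] P1: store L3 := 65 | P0:I, P1:M(65), P2:I | bus: none
[22] P0: load  L2 | P0:M(2), P1:I, P2:I | bus: none
[23] P1: store L4 := 94 | P0:I, P1:M(94), P2:I | bus: BusRdX,Flush
[24] P1: load  L5 | P0:S(23), P1:O(23), P2:I | bus: none
[25] P2: load  L0 | P0:O(55), P1:I, P2:S(55) | bus: BusRd
[26] P1: store L6 := 9 | P0:I, P1:M(9), P2:I | bus: BusRdX
[27] P0: store L0 := 5 | P0:M(5), P1:I, P2:I | bus: BusUpgr

memory[L7] = 90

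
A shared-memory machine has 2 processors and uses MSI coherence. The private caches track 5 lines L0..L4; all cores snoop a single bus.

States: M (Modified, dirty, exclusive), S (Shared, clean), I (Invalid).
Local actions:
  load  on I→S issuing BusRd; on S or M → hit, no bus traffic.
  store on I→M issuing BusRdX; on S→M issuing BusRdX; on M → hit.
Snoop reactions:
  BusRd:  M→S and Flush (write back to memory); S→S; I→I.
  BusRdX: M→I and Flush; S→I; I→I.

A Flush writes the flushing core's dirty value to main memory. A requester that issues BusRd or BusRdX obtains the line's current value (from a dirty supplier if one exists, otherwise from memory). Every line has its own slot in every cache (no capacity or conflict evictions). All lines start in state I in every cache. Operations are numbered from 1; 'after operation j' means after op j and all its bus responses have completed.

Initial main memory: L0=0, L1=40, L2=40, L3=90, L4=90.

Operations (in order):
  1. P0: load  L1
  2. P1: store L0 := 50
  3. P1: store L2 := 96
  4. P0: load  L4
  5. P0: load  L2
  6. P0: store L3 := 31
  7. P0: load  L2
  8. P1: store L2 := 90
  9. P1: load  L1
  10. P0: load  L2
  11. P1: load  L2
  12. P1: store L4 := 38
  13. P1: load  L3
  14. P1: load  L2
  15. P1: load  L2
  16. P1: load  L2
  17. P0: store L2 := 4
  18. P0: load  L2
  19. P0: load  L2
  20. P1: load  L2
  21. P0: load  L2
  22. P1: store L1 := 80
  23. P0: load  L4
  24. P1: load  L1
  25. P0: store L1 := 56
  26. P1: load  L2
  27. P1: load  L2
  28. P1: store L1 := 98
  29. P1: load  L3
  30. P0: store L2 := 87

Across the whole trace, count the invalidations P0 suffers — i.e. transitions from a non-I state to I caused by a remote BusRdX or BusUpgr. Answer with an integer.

step 1: P0: load  L1  ⟶  SI  (L1)  txn=BusRd  M[L1]=40
step 2: P1: store L0 := 50  ⟶  IM  (L0)  txn=BusRdX  M[L0]=0
step 3: P1: store L2 := 96  ⟶  IM  (L2)  txn=BusRdX  M[L2]=40
step 4: P0: load  L4  ⟶  SI  (L4)  txn=BusRd  M[L4]=90
step 5: P0: load  L2  ⟶  SS  (L2)  txn=BusRd+Flush  M[L2]=96
step 6: P0: store L3 := 31  ⟶  MI  (L3)  txn=BusRdX  M[L3]=90
step 7: P0: load  L2  ⟶  SS  (L2)  txn=∅  M[L2]=96
step 8: P1: store L2 := 90  ⟶  IM  (L2)  txn=BusRdX  M[L2]=96
step 9: P1: load  L1  ⟶  SS  (L1)  txn=BusRd  M[L1]=40
step 10: P0: load  L2  ⟶  SS  (L2)  txn=BusRd+Flush  M[L2]=90
step 11: P1: load  L2  ⟶  SS  (L2)  txn=∅  M[L2]=90
step 12: P1: store L4 := 38  ⟶  IM  (L4)  txn=BusRdX  M[L4]=90
step 13: P1: load  L3  ⟶  SS  (L3)  txn=BusRd+Flush  M[L3]=31
step 14: P1: load  L2  ⟶  SS  (L2)  txn=∅  M[L2]=90
step 15: P1: load  L2  ⟶  SS  (L2)  txn=∅  M[L2]=90
step 16: P1: load  L2  ⟶  SS  (L2)  txn=∅  M[L2]=90
step 17: P0: store L2 := 4  ⟶  MI  (L2)  txn=BusRdX  M[L2]=90
step 18: P0: load  L2  ⟶  MI  (L2)  txn=∅  M[L2]=90
step 19: P0: load  L2  ⟶  MI  (L2)  txn=∅  M[L2]=90
step 20: P1: load  L2  ⟶  SS  (L2)  txn=BusRd+Flush  M[L2]=4
step 21: P0: load  L2  ⟶  SS  (L2)  txn=∅  M[L2]=4
step 22: P1: store L1 := 80  ⟶  IM  (L1)  txn=BusRdX  M[L1]=40
step 23: P0: load  L4  ⟶  SS  (L4)  txn=BusRd+Flush  M[L4]=38
step 24: P1: load  L1  ⟶  IM  (L1)  txn=∅  M[L1]=40
step 25: P0: store L1 := 56  ⟶  MI  (L1)  txn=BusRdX+Flush  M[L1]=80
step 26: P1: load  L2  ⟶  SS  (L2)  txn=∅  M[L2]=4
step 27: P1: load  L2  ⟶  SS  (L2)  txn=∅  M[L2]=4
step 28: P1: store L1 := 98  ⟶  IM  (L1)  txn=BusRdX+Flush  M[L1]=56
step 29: P1: load  L3  ⟶  SS  (L3)  txn=∅  M[L3]=31
step 30: P0: store L2 := 87  ⟶  MI  (L2)  txn=BusRdX  M[L2]=4

invalidations = 4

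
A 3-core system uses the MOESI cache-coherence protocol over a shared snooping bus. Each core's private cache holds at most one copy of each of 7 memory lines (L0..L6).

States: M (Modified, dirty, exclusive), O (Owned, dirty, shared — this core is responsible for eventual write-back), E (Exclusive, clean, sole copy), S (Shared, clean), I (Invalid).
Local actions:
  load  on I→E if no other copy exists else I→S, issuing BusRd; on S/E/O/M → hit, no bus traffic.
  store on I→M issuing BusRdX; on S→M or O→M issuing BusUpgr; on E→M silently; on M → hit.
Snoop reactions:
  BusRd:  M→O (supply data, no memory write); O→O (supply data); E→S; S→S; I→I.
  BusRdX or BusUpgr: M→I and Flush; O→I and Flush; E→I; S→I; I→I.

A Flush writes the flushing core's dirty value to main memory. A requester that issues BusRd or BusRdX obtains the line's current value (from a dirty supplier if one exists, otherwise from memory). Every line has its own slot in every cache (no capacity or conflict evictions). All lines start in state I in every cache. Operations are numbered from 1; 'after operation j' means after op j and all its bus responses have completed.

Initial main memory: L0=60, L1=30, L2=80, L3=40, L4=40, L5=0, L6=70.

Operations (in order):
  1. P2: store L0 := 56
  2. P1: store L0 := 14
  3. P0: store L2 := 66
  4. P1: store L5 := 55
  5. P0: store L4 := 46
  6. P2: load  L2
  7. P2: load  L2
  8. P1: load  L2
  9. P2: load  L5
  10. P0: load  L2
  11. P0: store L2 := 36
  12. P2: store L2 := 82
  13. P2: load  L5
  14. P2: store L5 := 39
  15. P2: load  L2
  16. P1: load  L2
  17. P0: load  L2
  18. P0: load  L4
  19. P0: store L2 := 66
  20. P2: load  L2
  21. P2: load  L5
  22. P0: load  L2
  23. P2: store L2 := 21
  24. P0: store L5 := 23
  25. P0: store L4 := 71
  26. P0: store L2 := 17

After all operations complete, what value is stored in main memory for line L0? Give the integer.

[1] P2: store L0 := 56 | P0:I, P1:I, P2:M(56) | bus: BusRdX
[2] P1: store L0 := 14 | P0:I, P1:M(14), P2:I | bus: BusRdX,Flush
[3] P0: store L2 := 66 | P0:M(66), P1:I, P2:I | bus: BusRdX
[4] P1: store L5 := 55 | P0:I, P1:M(55), P2:I | bus: BusRdX
[5] P0: store L4 := 46 | P0:M(46), P1:I, P2:I | bus: BusRdX
[6] P2: load  L2 | P0:O(66), P1:I, P2:S(66) | bus: BusRd
[7] P2: load  L2 | P0:O(66), P1:I, P2:S(66) | bus: none
[8] P1: load  L2 | P0:O(66), P1:S(66), P2:S(66) | bus: BusRd
[9] P2: load  L5 | P0:I, P1:O(55), P2:S(55) | bus: BusRd
[10] P0: load  L2 | P0:O(66), P1:S(66), P2:S(66) | bus: none
[11] P0: store L2 := 36 | P0:M(36), P1:I, P2:I | bus: BusUpgr
[12] P2: store L2 := 82 | P0:I, P1:I, P2:M(82) | bus: BusRdX,Flush
[13] P2: load  L5 | P0:I, P1:O(55), P2:S(55) | bus: none
[14] P2: store L5 := 39 | P0:I, P1:I, P2:M(39) | bus: BusUpgr,Flush
[15] P2: load  L2 | P0:I, P1:I, P2:M(82) | bus: none
[16] P1: load  L2 | P0:I, P1:S(82), P2:O(82) | bus: BusRd
[17] P0: load  L2 | P0:S(82), P1:S(82), P2:O(82) | bus: BusRd
[18] P0: load  L4 | P0:M(46), P1:I, P2:I | bus: none
[19] P0: store L2 := 66 | P0:M(66), P1:I, P2:I | bus: BusUpgr,Flush
[20] P2: load  L2 | P0:O(66), P1:I, P2:S(66) | bus: BusRd
[21] P2: load  L5 | P0:I, P1:I, P2:M(39) | bus: none
[22] P0: load  L2 | P0:O(66), P1:I, P2:S(66) | bus: none
[23] P2: store L2 := 21 | P0:I, P1:I, P2:M(21) | bus: BusUpgr,Flush
[24] P0: store L5 := 23 | P0:M(23), P1:I, P2:I | bus: BusRdX,Flush
[25] P0: store L4 := 71 | P0:M(71), P1:I, P2:I | bus: none
[26] P0: store L2 := 17 | P0:M(17), P1:I, P2:I | bus: BusRdX,Flush

memory[L0] = 56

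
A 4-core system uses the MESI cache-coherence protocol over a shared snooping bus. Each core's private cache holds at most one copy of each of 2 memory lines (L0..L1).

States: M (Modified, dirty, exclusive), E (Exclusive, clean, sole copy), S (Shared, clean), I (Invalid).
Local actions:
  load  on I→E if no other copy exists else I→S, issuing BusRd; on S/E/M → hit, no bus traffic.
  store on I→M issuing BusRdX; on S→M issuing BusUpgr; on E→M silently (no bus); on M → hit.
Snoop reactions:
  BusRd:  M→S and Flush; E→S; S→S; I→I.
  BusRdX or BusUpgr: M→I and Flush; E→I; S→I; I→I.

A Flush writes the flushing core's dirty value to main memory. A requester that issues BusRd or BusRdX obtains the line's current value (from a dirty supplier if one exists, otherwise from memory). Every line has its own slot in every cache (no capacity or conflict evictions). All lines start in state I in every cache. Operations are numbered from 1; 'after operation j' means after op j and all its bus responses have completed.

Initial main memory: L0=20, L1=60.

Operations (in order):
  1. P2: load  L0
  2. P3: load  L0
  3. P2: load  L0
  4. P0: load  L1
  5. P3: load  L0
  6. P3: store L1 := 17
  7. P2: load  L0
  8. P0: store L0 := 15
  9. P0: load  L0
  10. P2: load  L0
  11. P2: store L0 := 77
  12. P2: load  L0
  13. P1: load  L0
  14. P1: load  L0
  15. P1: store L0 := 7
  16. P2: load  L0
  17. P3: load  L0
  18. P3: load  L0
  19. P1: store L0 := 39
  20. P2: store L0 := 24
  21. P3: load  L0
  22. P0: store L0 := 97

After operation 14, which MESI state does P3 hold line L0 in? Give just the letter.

step 1: P2: load  L0  ⟶  IIEI  (L0)  txn=BusRd  M[L0]=20
step 2: P3: load  L0  ⟶  IISS  (L0)  txn=BusRd  M[L0]=20
step 3: P2: load  L0  ⟶  IISS  (L0)  txn=∅  M[L0]=20
step 4: P0: load  L1  ⟶  EIII  (L1)  txn=BusRd  M[L1]=60
step 5: P3: load  L0  ⟶  IISS  (L0)  txn=∅  M[L0]=20
step 6: P3: store L1 := 17  ⟶  IIIM  (L1)  txn=BusRdX  M[L1]=60
step 7: P2: load  L0  ⟶  IISS  (L0)  txn=∅  M[L0]=20
step 8: P0: store L0 := 15  ⟶  MIII  (L0)  txn=BusRdX  M[L0]=20
step 9: P0: load  L0  ⟶  MIII  (L0)  txn=∅  M[L0]=20
step 10: P2: load  L0  ⟶  SISI  (L0)  txn=BusRd+Flush  M[L0]=15
step 11: P2: store L0 := 77  ⟶  IIMI  (L0)  txn=BusUpgr  M[L0]=15
step 12: P2: load  L0  ⟶  IIMI  (L0)  txn=∅  M[L0]=15
step 13: P1: load  L0  ⟶  ISSI  (L0)  txn=BusRd+Flush  M[L0]=77
step 14: P1: load  L0  ⟶  ISSI  (L0)  txn=∅  M[L0]=77
step 15: P1: store L0 := 7  ⟶  IMII  (L0)  txn=BusUpgr  M[L0]=77
step 16: P2: load  L0  ⟶  ISSI  (L0)  txn=BusRd+Flush  M[L0]=7
step 17: P3: load  L0  ⟶  ISSS  (L0)  txn=BusRd  M[L0]=7
step 18: P3: load  L0  ⟶  ISSS  (L0)  txn=∅  M[L0]=7
step 19: P1: store L0 := 39  ⟶  IMII  (L0)  txn=BusUpgr  M[L0]=7
step 20: P2: store L0 := 24  ⟶  IIMI  (L0)  txn=BusRdX+Flush  M[L0]=39
step 21: P3: load  L0  ⟶  IISS  (L0)  txn=BusRd+Flush  M[L0]=24
step 22: P0: store L0 := 97  ⟶  MIII  (L0)  txn=BusRdX  M[L0]=24

state = I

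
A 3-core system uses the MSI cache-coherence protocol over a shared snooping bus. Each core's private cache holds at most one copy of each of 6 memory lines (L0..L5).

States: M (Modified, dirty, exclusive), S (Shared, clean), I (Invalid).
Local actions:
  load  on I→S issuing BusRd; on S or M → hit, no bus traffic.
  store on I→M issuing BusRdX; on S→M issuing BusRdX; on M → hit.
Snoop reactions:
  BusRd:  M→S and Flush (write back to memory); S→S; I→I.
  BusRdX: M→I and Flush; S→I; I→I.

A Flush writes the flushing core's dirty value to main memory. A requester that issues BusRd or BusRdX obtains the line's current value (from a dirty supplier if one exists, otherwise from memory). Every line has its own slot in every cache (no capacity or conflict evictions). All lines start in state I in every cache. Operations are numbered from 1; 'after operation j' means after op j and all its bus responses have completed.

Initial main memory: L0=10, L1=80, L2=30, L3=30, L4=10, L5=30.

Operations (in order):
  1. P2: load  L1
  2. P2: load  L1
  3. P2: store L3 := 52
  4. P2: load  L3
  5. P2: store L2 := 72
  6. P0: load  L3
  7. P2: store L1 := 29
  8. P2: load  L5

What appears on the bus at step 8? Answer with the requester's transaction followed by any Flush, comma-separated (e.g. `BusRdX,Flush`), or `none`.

step 1: P2: load  L1  ⟶  IIS  (L1)  txn=BusRd  M[L1]=80
step 2: P2: load  L1  ⟶  IIS  (L1)  txn=∅  M[L1]=80
step 3: P2: store L3 := 52  ⟶  IIM  (L3)  txn=BusRdX  M[L3]=30
step 4: P2: load  L3  ⟶  IIM  (L3)  txn=∅  M[L3]=30
step 5: P2: store L2 := 72  ⟶  IIM  (L2)  txn=BusRdX  M[L2]=30
step 6: P0: load  L3  ⟶  SIS  (L3)  txn=BusRd+Flush  M[L3]=52
step 7: P2: store L1 := 29  ⟶  IIM  (L1)  txn=BusRdX  M[L1]=80
step 8: P2: load  L5  ⟶  IIS  (L5)  txn=BusRd  M[L5]=30

bus = BusRd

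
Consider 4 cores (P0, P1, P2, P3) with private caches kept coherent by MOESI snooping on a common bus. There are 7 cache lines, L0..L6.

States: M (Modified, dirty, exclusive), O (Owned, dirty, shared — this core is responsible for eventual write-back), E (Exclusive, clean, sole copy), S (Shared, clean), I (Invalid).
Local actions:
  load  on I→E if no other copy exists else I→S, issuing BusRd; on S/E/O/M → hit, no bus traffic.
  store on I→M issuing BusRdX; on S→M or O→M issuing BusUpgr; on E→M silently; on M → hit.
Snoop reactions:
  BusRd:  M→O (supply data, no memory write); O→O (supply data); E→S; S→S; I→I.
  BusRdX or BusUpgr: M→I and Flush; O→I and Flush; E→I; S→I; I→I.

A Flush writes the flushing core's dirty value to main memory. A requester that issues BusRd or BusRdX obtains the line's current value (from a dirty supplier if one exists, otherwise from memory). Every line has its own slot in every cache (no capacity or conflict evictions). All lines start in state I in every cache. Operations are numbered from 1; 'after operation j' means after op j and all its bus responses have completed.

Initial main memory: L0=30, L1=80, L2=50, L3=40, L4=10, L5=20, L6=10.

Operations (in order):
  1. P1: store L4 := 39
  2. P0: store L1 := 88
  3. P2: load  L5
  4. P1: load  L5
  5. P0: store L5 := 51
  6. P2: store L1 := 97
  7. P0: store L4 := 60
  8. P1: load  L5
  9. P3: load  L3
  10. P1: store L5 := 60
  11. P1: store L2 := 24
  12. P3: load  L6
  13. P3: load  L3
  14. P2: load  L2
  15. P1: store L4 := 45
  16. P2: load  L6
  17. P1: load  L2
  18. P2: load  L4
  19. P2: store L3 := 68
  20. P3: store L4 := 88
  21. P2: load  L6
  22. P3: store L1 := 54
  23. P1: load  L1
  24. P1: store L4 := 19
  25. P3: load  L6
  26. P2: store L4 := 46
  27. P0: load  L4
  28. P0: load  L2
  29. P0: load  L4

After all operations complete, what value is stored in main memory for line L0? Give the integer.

memory[L0] = 30

1. P1: store L4 := 39  bus=[BusRdX]  L4: P0=I P1=M P2=I P3=I  mem[L4]=10
2. P0: store L1 := 88  bus=[BusRdX]  L1: P0=M P1=I P2=I P3=I  mem[L1]=80
3. P2: load  L5  bus=[BusRd]  L5: P0=I P1=I P2=E P3=I  mem[L5]=20
4. P1: load  L5  bus=[BusRd]  L5: P0=I P1=S P2=S P3=I  mem[L5]=20
5. P0: store L5 := 51  bus=[BusRdX]  L5: P0=M P1=I P2=I P3=I  mem[L5]=20
6. P2: store L1 := 97  bus=[BusRdX,Flush]  L1: P0=I P1=I P2=M P3=I  mem[L1]=88
7. P0: store L4 := 60  bus=[BusRdX,Flush]  L4: P0=M P1=I P2=I P3=I  mem[L4]=39
8. P1: load  L5  bus=[BusRd]  L5: P0=O P1=S P2=I P3=I  mem[L5]=20
9. P3: load  L3  bus=[BusRd]  L3: P0=I P1=I P2=I P3=E  mem[L3]=40
10. P1: store L5 := 60  bus=[BusUpgr,Flush]  L5: P0=I P1=M P2=I P3=I  mem[L5]=51
11. P1: store L2 := 24  bus=[BusRdX]  L2: P0=I P1=M P2=I P3=I  mem[L2]=50
12. P3: load  L6  bus=[BusRd]  L6: P0=I P1=I P2=I P3=E  mem[L6]=10
13. P3: load  L3  bus=[-]  L3: P0=I P1=I P2=I P3=E  mem[L3]=40
14. P2: load  L2  bus=[BusRd]  L2: P0=I P1=O P2=S P3=I  mem[L2]=50
15. P1: store L4 := 45  bus=[BusRdX,Flush]  L4: P0=I P1=M P2=I P3=I  mem[L4]=60
16. P2: load  L6  bus=[BusRd]  L6: P0=I P1=I P2=S P3=S  mem[L6]=10
17. P1: load  L2  bus=[-]  L2: P0=I P1=O P2=S P3=I  mem[L2]=50
18. P2: load  L4  bus=[BusRd]  L4: P0=I P1=O P2=S P3=I  mem[L4]=60
19. P2: store L3 := 68  bus=[BusRdX]  L3: P0=I P1=I P2=M P3=I  mem[L3]=40
20. P3: store L4 := 88  bus=[BusRdX,Flush]  L4: P0=I P1=I P2=I P3=M  mem[L4]=45
21. P2: load  L6  bus=[-]  L6: P0=I P1=I P2=S P3=S  mem[L6]=10
22. P3: store L1 := 54  bus=[BusRdX,Flush]  L1: P0=I P1=I P2=I P3=M  mem[L1]=97
23. P1: load  L1  bus=[BusRd]  L1: P0=I P1=S P2=I P3=O  mem[L1]=97
24. P1: store L4 := 19  bus=[BusRdX,Flush]  L4: P0=I P1=M P2=I P3=I  mem[L4]=88
25. P3: load  L6  bus=[-]  L6: P0=I P1=I P2=S P3=S  mem[L6]=10
26. P2: store L4 := 46  bus=[BusRdX,Flush]  L4: P0=I P1=I P2=M P3=I  mem[L4]=19
27. P0: load  L4  bus=[BusRd]  L4: P0=S P1=I P2=O P3=I  mem[L4]=19
28. P0: load  L2  bus=[BusRd]  L2: P0=S P1=O P2=S P3=I  mem[L2]=50
29. P0: load  L4  bus=[-]  L4: P0=S P1=I P2=O P3=I  mem[L4]=19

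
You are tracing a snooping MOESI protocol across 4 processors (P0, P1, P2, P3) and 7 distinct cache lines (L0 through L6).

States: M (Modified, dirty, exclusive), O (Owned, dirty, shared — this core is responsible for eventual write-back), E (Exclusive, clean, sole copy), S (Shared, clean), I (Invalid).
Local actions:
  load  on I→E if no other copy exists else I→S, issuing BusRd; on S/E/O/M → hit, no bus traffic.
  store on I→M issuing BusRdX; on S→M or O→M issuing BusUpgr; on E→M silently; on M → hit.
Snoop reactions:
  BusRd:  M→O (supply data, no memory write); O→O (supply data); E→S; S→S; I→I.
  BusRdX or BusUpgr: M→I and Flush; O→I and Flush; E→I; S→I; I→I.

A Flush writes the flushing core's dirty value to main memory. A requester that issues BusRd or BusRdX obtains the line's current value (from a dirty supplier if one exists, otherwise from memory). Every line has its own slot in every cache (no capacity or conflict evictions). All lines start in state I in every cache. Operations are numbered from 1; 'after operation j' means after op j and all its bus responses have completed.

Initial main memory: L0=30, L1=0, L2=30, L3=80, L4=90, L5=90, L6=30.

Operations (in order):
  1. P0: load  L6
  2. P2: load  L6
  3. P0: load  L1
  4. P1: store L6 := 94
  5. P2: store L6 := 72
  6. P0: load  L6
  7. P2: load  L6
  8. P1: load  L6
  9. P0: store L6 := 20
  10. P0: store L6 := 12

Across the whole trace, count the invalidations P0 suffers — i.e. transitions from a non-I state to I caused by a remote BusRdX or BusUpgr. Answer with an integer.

invalidations = 1

step 1: P0: load  L6  ⟶  EIII  (L6)  txn=BusRd  M[L6]=30
step 2: P2: load  L6  ⟶  SISI  (L6)  txn=BusRd  M[L6]=30
step 3: P0: load  L1  ⟶  EIII  (L1)  txn=BusRd  M[L1]=0
step 4: P1: store L6 := 94  ⟶  IMII  (L6)  txn=BusRdX  M[L6]=30
step 5: P2: store L6 := 72  ⟶  IIMI  (L6)  txn=BusRdX+Flush  M[L6]=94
step 6: P0: load  L6  ⟶  SIOI  (L6)  txn=BusRd  M[L6]=94
step 7: P2: load  L6  ⟶  SIOI  (L6)  txn=∅  M[L6]=94
step 8: P1: load  L6  ⟶  SSOI  (L6)  txn=BusRd  M[L6]=94
step 9: P0: store L6 := 20  ⟶  MIII  (L6)  txn=BusUpgr+Flush  M[L6]=72
step 10: P0: store L6 := 12  ⟶  MIII  (L6)  txn=∅  M[L6]=72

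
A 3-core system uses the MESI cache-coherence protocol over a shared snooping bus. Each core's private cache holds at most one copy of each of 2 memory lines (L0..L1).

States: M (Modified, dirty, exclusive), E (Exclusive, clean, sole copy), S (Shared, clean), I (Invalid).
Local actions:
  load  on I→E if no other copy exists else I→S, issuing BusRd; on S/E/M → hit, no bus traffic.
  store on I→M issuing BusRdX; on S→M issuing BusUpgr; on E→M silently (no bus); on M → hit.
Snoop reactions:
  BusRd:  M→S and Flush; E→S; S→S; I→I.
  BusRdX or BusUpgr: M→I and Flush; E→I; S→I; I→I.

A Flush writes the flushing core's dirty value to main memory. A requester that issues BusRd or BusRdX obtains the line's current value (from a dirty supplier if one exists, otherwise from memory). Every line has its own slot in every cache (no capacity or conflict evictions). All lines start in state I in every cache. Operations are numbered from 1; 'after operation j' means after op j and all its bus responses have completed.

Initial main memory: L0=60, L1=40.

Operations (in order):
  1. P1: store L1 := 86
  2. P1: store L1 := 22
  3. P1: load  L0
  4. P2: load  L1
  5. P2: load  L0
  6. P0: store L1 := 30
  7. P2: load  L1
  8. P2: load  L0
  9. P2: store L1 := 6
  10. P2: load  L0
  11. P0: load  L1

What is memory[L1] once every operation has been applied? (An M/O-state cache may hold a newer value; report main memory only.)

memory[L1] = 6

step 1: P1: store L1 := 86  ⟶  IMI  (L1)  txn=BusRdX  M[L1]=40
step 2: P1: store L1 := 22  ⟶  IMI  (L1)  txn=∅  M[L1]=40
step 3: P1: load  L0  ⟶  IEI  (L0)  txn=BusRd  M[L0]=60
step 4: P2: load  L1  ⟶  ISS  (L1)  txn=BusRd+Flush  M[L1]=22
step 5: P2: load  L0  ⟶  ISS  (L0)  txn=BusRd  M[L0]=60
step 6: P0: store L1 := 30  ⟶  MII  (L1)  txn=BusRdX  M[L1]=22
step 7: P2: load  L1  ⟶  SIS  (L1)  txn=BusRd+Flush  M[L1]=30
step 8: P2: load  L0  ⟶  ISS  (L0)  txn=∅  M[L0]=60
step 9: P2: store L1 := 6  ⟶  IIM  (L1)  txn=BusUpgr  M[L1]=30
step 10: P2: load  L0  ⟶  ISS  (L0)  txn=∅  M[L0]=60
step 11: P0: load  L1  ⟶  SIS  (L1)  txn=BusRd+Flush  M[L1]=6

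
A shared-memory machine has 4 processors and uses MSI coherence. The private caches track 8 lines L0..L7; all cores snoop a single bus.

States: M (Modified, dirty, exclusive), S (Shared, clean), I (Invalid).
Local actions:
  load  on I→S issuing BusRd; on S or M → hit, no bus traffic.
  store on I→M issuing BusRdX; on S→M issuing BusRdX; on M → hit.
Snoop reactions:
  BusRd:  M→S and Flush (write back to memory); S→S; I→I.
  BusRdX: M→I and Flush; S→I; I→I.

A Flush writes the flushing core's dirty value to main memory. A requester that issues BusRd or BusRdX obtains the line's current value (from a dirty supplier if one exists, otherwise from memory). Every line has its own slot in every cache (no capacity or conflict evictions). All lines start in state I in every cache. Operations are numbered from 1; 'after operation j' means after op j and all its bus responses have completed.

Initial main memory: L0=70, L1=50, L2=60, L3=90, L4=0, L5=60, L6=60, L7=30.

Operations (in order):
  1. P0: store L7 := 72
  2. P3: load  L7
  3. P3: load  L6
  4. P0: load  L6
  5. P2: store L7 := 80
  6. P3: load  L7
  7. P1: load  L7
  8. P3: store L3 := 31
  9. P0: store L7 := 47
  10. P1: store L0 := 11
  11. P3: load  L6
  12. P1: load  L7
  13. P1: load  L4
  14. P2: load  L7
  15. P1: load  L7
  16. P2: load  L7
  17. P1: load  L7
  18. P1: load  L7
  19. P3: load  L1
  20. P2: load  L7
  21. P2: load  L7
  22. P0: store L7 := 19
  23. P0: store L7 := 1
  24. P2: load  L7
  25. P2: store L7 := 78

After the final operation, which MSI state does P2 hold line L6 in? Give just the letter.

state = I

  op1 P0: store L7 := 72 → M/I/I/I on L7; bus BusRdX; mem=30
  op2 P3: load  L7 → S/I/I/S on L7; bus BusRd Flush; mem=72
  op3 P3: load  L6 → I/I/I/S on L6; bus BusRd; mem=60
  op4 P0: load  L6 → S/I/I/S on L6; bus BusRd; mem=60
  op5 P2: store L7 := 80 → I/I/M/I on L7; bus BusRdX; mem=72
  op6 P3: load  L7 → I/I/S/S on L7; bus BusRd Flush; mem=80
  op7 P1: load  L7 → I/S/S/S on L7; bus BusRd; mem=80
  op8 P3: store L3 := 31 → I/I/I/M on L3; bus BusRdX; mem=90
  op9 P0: store L7 := 47 → M/I/I/I on L7; bus BusRdX; mem=80
  op10 P1: store L0 := 11 → I/M/I/I on L0; bus BusRdX; mem=70
  op11 P3: load  L6 → S/I/I/S on L6; bus (none); mem=60
  op12 P1: load  L7 → S/S/I/I on L7; bus BusRd Flush; mem=47
  op13 P1: load  L4 → I/S/I/I on L4; bus BusRd; mem=0
  op14 P2: load  L7 → S/S/S/I on L7; bus BusRd; mem=47
  op15 P1: load  L7 → S/S/S/I on L7; bus (none); mem=47
  op16 P2: load  L7 → S/S/S/I on L7; bus (none); mem=47
  op17 P1: load  L7 → S/S/S/I on L7; bus (none); mem=47
  op18 P1: load  L7 → S/S/S/I on L7; bus (none); mem=47
  op19 P3: load  L1 → I/I/I/S on L1; bus BusRd; mem=50
  op20 P2: load  L7 → S/S/S/I on L7; bus (none); mem=47
  op21 P2: load  L7 → S/S/S/I on L7; bus (none); mem=47
  op22 P0: store L7 := 19 → M/I/I/I on L7; bus BusRdX; mem=47
  op23 P0: store L7 := 1 → M/I/I/I on L7; bus (none); mem=47
  op24 P2: load  L7 → S/I/S/I on L7; bus BusRd Flush; mem=1
  op25 P2: store L7 := 78 → I/I/M/I on L7; bus BusRdX; mem=1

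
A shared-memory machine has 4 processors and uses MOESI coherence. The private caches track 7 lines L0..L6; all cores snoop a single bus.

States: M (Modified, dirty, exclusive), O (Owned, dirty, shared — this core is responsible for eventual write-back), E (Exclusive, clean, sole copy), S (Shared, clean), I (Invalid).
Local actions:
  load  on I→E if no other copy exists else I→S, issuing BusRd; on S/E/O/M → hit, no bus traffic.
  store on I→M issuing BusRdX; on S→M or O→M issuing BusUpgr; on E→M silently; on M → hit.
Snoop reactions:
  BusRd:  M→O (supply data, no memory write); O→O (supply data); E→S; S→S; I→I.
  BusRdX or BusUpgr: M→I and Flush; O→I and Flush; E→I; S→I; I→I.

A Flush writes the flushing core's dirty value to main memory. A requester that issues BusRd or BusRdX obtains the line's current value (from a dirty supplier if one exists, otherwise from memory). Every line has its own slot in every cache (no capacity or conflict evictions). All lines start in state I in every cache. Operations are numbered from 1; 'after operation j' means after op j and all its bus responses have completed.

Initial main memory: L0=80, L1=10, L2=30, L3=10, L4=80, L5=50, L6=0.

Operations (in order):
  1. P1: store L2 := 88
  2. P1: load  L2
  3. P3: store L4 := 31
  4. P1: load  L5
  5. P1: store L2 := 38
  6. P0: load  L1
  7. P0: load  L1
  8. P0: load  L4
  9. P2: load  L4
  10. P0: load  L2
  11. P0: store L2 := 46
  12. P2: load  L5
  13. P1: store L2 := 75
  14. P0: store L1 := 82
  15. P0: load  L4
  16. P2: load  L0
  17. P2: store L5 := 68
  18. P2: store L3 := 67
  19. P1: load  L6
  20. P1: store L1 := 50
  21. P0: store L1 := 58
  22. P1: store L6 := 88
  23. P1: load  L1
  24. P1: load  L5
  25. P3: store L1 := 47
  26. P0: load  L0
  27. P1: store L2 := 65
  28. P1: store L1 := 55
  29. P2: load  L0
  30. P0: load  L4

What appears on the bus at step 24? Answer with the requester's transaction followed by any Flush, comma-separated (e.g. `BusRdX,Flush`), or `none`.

bus = BusRd

step 1: P1: store L2 := 88  ⟶  IMII  (L2)  txn=BusRdX  M[L2]=30
step 2: P1: load  L2  ⟶  IMII  (L2)  txn=∅  M[L2]=30
step 3: P3: store L4 := 31  ⟶  IIIM  (L4)  txn=BusRdX  M[L4]=80
step 4: P1: load  L5  ⟶  IEII  (L5)  txn=BusRd  M[L5]=50
step 5: P1: store L2 := 38  ⟶  IMII  (L2)  txn=∅  M[L2]=30
step 6: P0: load  L1  ⟶  EIII  (L1)  txn=BusRd  M[L1]=10
step 7: P0: load  L1  ⟶  EIII  (L1)  txn=∅  M[L1]=10
step 8: P0: load  L4  ⟶  SIIO  (L4)  txn=BusRd  M[L4]=80
step 9: P2: load  L4  ⟶  SISO  (L4)  txn=BusRd  M[L4]=80
step 10: P0: load  L2  ⟶  SOII  (L2)  txn=BusRd  M[L2]=30
step 11: P0: store L2 := 46  ⟶  MIII  (L2)  txn=BusUpgr+Flush  M[L2]=38
step 12: P2: load  L5  ⟶  ISSI  (L5)  txn=BusRd  M[L5]=50
step 13: P1: store L2 := 75  ⟶  IMII  (L2)  txn=BusRdX+Flush  M[L2]=46
step 14: P0: store L1 := 82  ⟶  MIII  (L1)  txn=∅  M[L1]=10
step 15: P0: load  L4  ⟶  SISO  (L4)  txn=∅  M[L4]=80
step 16: P2: load  L0  ⟶  IIEI  (L0)  txn=BusRd  M[L0]=80
step 17: P2: store L5 := 68  ⟶  IIMI  (L5)  txn=BusUpgr  M[L5]=50
step 18: P2: store L3 := 67  ⟶  IIMI  (L3)  txn=BusRdX  M[L3]=10
step 19: P1: load  L6  ⟶  IEII  (L6)  txn=BusRd  M[L6]=0
step 20: P1: store L1 := 50  ⟶  IMII  (L1)  txn=BusRdX+Flush  M[L1]=82
step 21: P0: store L1 := 58  ⟶  MIII  (L1)  txn=BusRdX+Flush  M[L1]=50
step 22: P1: store L6 := 88  ⟶  IMII  (L6)  txn=∅  M[L6]=0
step 23: P1: load  L1  ⟶  OSII  (L1)  txn=BusRd  M[L1]=50
step 24: P1: load  L5  ⟶  ISOI  (L5)  txn=BusRd  M[L5]=50
step 25: P3: store L1 := 47  ⟶  IIIM  (L1)  txn=BusRdX+Flush  M[L1]=58
step 26: P0: load  L0  ⟶  SISI  (L0)  txn=BusRd  M[L0]=80
step 27: P1: store L2 := 65  ⟶  IMII  (L2)  txn=∅  M[L2]=46
step 28: P1: store L1 := 55  ⟶  IMII  (L1)  txn=BusRdX+Flush  M[L1]=47
step 29: P2: load  L0  ⟶  SISI  (L0)  txn=∅  M[L0]=80
step 30: P0: load  L4  ⟶  SISO  (L4)  txn=∅  M[L4]=80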